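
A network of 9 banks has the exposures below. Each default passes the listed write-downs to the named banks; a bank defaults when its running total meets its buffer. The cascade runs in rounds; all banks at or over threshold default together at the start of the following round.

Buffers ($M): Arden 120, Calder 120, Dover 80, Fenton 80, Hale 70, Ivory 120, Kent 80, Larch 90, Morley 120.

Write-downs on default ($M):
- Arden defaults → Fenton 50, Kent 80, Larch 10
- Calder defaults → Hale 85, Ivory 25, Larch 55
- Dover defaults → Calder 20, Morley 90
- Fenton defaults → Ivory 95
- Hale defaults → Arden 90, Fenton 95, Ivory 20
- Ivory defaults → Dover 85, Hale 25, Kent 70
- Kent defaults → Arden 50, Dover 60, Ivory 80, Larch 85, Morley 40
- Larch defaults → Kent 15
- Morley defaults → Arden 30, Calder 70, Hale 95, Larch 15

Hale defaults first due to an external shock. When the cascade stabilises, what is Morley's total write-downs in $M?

0

Round 1 — Hale defaults (initial).
  Arden: +90 → 90 < 120
  Fenton: +95 → 95 ≥ 80
  Ivory: +20 → 20 < 120
Round 2 — Fenton defaults.
  Ivory: +95 → 115 < 120
No further defaults.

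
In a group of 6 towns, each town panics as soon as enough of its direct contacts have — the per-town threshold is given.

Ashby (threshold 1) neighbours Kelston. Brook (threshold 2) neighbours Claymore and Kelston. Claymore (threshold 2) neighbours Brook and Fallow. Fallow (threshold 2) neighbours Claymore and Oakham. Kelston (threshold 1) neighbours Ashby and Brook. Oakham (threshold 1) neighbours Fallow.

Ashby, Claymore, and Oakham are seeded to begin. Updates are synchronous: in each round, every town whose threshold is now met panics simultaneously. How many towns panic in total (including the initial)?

6

Round 1 — Ashby, Claymore, Oakham panic (initial).
Round 2 — checking thresholds:
  Brook: 1 of 2 neighbours < 2, not yet.
  Fallow: 2 of 2 neighbours ≥ 2, panics.
  Kelston: 1 of 2 neighbours ≥ 1, panics.
Round 3 — checking thresholds:
  Brook: 2 of 2 neighbours ≥ 2, panics.
Round 4 — no new panics; cascade stops.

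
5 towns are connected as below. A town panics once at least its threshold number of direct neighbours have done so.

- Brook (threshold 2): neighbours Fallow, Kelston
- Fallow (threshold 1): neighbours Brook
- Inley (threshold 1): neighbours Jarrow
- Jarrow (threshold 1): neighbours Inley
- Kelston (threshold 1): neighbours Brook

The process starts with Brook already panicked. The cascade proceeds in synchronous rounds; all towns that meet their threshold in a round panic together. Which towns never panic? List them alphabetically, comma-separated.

Inley, Jarrow

Round 1 — Brook panics (initial).
Round 2 — checking thresholds:
  Fallow: 1 of 1 neighbours ≥ 1, panics.
  Kelston: 1 of 1 neighbours ≥ 1, panics.
Round 3 — no new panics; cascade stops.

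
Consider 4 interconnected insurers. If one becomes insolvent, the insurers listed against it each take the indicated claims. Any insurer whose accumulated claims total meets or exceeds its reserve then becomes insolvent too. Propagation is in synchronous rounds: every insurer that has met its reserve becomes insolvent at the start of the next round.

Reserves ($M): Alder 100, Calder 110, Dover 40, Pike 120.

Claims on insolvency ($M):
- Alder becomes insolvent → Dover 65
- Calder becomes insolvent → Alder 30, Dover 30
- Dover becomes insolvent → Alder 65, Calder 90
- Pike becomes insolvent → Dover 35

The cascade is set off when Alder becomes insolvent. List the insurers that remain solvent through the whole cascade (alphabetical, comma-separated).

Calder, Pike

Round 1 — Alder becomes insolvent (initial).
  Dover: +65 → 65 ≥ 40
Round 2 — Dover becomes insolvent.
  Calder: +90 → 90 < 110
No further insolvencies.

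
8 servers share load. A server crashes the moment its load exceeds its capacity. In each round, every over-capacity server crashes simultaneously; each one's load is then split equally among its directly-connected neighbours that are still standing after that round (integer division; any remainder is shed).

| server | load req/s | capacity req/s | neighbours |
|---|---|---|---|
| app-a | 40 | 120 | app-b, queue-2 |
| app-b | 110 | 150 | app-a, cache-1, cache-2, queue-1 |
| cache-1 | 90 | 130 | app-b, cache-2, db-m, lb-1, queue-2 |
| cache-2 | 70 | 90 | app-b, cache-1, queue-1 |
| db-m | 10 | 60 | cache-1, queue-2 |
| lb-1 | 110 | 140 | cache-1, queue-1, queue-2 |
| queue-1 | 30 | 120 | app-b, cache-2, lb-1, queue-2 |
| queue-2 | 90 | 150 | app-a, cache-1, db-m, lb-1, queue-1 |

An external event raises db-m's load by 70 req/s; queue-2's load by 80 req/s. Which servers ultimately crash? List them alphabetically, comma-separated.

app-a, app-b, cache-1, cache-2, db-m, lb-1, queue-1, queue-2

Round 1 — db-m at 80 > 60; queue-2 at 170 > 150. db-m, queue-2 crash.
  db-m sheds 80 req/s to cache-1: 80 each.
    cache-1: 90+80 = 170 > 130
  queue-2 sheds 170 req/s to app-a, cache-1, lb-1, queue-1: 42 each (2 lost).
    app-a: 40+42 = 82 ≤ 120
    cache-1: 170+42 = 212 > 130
    lb-1: 110+42 = 152 > 140
    queue-1: 30+42 = 72 ≤ 120
Round 2 — cache-1, lb-1 crash.
  cache-1 sheds 212 req/s to app-b, cache-2: 106 each.
    app-b: 110+106 = 216 > 150
    cache-2: 70+106 = 176 > 90
  lb-1 sheds 152 req/s to queue-1: 152 each.
    queue-1: 72+152 = 224 > 120
Round 3 — app-b, cache-2, queue-1 crash.
  app-b sheds 216 req/s to app-a: 216 each.
    app-a: 82+216 = 298 > 120
  cache-2 sheds 176 req/s: no online neighbours, lost.
  queue-1 sheds 224 req/s: no online neighbours, lost.
Round 4 — app-a crashes.
  app-a sheds 298 req/s: no online neighbours, lost.
No further crashes.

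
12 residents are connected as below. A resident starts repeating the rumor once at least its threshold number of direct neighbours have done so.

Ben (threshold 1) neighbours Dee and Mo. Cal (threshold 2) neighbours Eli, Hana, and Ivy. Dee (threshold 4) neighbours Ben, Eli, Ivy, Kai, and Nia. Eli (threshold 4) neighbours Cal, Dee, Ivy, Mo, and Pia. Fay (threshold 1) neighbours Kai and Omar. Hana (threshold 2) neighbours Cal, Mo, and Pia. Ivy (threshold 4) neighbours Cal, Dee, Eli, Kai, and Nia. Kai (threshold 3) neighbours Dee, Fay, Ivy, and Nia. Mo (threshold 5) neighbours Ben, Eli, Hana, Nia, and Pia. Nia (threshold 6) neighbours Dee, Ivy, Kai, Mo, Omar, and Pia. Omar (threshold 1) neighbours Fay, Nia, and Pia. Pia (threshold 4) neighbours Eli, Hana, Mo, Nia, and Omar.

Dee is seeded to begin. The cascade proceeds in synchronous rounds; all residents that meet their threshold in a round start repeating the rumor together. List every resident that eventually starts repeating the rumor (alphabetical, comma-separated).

Ben, Dee

Round 1 — Dee starts repeating the rumor (initial).
Round 2 — checking thresholds:
  Ben: 1 of 2 neighbours ≥ 1, starts repeating the rumor.
  Eli: 1 of 5 neighbours < 4, not yet.
  Ivy: 1 of 5 neighbours < 4, not yet.
  Kai: 1 of 4 neighbours < 3, not yet.
  Nia: 1 of 6 neighbours < 6, not yet.
Round 3 — no new spreads; cascade stops.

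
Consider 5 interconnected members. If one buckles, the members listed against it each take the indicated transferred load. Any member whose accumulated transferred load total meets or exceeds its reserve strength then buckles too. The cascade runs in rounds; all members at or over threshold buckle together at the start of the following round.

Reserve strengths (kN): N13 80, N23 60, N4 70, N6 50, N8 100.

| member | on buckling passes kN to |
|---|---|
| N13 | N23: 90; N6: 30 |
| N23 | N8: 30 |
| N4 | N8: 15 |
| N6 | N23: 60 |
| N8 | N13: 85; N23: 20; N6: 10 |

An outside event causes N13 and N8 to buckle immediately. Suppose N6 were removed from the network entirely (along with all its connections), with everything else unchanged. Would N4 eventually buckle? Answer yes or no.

With N6 removed:
Round 1 — N13, N8 buckle (initial).
  N23: +90+20 → 110 ≥ 60
Round 2 — N23 buckles.
No further bucklings.

no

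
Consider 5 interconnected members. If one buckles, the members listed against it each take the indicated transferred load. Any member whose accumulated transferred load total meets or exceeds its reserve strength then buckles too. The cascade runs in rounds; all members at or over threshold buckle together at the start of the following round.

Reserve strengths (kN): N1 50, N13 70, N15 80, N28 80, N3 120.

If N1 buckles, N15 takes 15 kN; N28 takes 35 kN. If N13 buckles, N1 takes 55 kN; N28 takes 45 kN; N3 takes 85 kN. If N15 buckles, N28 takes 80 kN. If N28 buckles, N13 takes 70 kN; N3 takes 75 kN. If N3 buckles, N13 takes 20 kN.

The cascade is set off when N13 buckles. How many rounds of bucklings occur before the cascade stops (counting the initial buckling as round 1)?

Round 1 — N13 buckles (initial).
  N1: +55 → 55 ≥ 50
  N28: +45 → 45 < 80
  N3: +85 → 85 < 120
Round 2 — N1 buckles.
  N15: +15 → 15 < 80
  N28: +35 → 80 ≥ 80
Round 3 — N28 buckles.
  N3: +75 → 160 ≥ 120
Round 4 — N3 buckles.
No further bucklings.

4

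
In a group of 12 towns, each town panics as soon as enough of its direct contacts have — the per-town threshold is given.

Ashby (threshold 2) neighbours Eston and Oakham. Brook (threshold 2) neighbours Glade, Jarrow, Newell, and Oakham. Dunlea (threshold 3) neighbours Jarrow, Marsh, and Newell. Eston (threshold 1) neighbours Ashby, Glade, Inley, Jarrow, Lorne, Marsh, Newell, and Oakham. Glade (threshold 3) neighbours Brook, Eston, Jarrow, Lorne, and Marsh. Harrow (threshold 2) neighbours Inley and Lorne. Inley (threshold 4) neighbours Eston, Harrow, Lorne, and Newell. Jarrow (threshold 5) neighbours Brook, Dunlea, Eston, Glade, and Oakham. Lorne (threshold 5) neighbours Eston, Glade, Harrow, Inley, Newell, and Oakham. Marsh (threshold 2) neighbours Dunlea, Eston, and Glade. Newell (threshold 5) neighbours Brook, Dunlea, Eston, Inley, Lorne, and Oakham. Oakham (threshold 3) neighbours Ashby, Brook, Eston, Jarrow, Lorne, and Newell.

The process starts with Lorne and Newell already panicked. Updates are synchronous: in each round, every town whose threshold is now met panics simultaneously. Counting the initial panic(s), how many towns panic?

Round 1 — Lorne, Newell panic (initial).
Round 2 — checking thresholds:
  Brook: 1 of 4 neighbours < 2, not yet.
  Dunlea: 1 of 3 neighbours < 3, not yet.
  Eston: 2 of 8 neighbours ≥ 1, panics.
  Glade: 1 of 5 neighbours < 3, not yet.
  Harrow: 1 of 2 neighbours < 2, not yet.
  Inley: 2 of 4 neighbours < 4, not yet.
  Oakham: 2 of 6 neighbours < 3, not yet.
Round 3 — checking thresholds:
  Ashby: 1 of 2 neighbours < 2, not yet.
  Brook: 1 of 4 neighbours < 2, not yet.
  Dunlea: 1 of 3 neighbours < 3, not yet.
  Glade: 2 of 5 neighbours < 3, not yet.
  Harrow: 1 of 2 neighbours < 2, not yet.
  Inley: 3 of 4 neighbours < 4, not yet.
  Jarrow: 1 of 5 neighbours < 5, not yet.
  Marsh: 1 of 3 neighbours < 2, not yet.
  Oakham: 3 of 6 neighbours ≥ 3, panics.
Round 4 — checking thresholds:
  Ashby: 2 of 2 neighbours ≥ 2, panics.
  Brook: 2 of 4 neighbours ≥ 2, panics.
  Dunlea: 1 of 3 neighbours < 3, not yet.
  Glade: 2 of 5 neighbours < 3, not yet.
  Harrow: 1 of 2 neighbours < 2, not yet.
  Inley: 3 of 4 neighbours < 4, not yet.
  Jarrow: 2 of 5 neighbours < 5, not yet.
  Marsh: 1 of 3 neighbours < 2, not yet.
Round 5 — checking thresholds:
  Dunlea: 1 of 3 neighbours < 3, not yet.
  Glade: 3 of 5 neighbours ≥ 3, panics.
  Harrow: 1 of 2 neighbours < 2, not yet.
  Inley: 3 of 4 neighbours < 4, not yet.
  Jarrow: 3 of 5 neighbours < 5, not yet.
  Marsh: 1 of 3 neighbours < 2, not yet.
Round 6 — checking thresholds:
  Dunlea: 1 of 3 neighbours < 3, not yet.
  Harrow: 1 of 2 neighbours < 2, not yet.
  Inley: 3 of 4 neighbours < 4, not yet.
  Jarrow: 4 of 5 neighbours < 5, not yet.
  Marsh: 2 of 3 neighbours ≥ 2, panics.
Round 7 — no new panics; cascade stops.

8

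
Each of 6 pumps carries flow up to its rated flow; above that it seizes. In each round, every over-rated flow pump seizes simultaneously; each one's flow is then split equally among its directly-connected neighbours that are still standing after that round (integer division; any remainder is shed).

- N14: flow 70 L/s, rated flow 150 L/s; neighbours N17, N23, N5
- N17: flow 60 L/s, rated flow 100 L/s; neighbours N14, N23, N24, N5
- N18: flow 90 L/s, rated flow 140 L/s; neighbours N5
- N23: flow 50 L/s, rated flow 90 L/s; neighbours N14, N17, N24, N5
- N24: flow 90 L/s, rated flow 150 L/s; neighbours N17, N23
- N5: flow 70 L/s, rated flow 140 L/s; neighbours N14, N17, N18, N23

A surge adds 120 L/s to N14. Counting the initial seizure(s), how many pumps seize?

6

Round 1 — N14 at 190 > 150. N14 seizes.
  N14 sheds 190 L/s to N17, N23, N5: 63 each (1 lost).
    N17: 60+63 = 123 > 100
    N23: 50+63 = 113 > 90
    N5: 70+63 = 133 ≤ 140
Round 2 — N17, N23 seize.
  N17 sheds 123 L/s to N24, N5: 61 each (1 lost).
    N24: 90+61 = 151 > 150
    N5: 133+61 = 194 > 140
  N23 sheds 113 L/s to N24, N5: 56 each (1 lost).
    N24: 151+56 = 207 > 150
    N5: 194+56 = 250 > 140
Round 3 — N24, N5 seize.
  N24 sheds 207 L/s: no online neighbours, lost.
  N5 sheds 250 L/s to N18: 250 each.
    N18: 90+250 = 340 > 140
Round 4 — N18 seizes.
  N18 sheds 340 L/s: no online neighbours, lost.
No further seizures.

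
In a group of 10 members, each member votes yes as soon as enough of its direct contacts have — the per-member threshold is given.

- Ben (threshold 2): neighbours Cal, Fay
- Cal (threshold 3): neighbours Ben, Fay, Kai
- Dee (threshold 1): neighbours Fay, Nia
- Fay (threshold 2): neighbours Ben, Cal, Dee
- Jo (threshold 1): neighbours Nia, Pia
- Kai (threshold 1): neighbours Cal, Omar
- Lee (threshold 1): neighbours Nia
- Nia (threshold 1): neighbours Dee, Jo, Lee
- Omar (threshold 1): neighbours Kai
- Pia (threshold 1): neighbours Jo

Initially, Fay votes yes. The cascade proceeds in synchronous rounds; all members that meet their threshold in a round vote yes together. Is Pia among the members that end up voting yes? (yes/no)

yes

Round 1 — Fay votes yes (initial).
Round 2 — checking thresholds:
  Ben: 1 of 2 neighbours < 2, not yet.
  Cal: 1 of 3 neighbours < 3, not yet.
  Dee: 1 of 2 neighbours ≥ 1, votes yes.
Round 3 — checking thresholds:
  Ben: 1 of 2 neighbours < 2, not yet.
  Cal: 1 of 3 neighbours < 3, not yet.
  Nia: 1 of 3 neighbours ≥ 1, votes yes.
Round 4 — checking thresholds:
  Ben: 1 of 2 neighbours < 2, not yet.
  Cal: 1 of 3 neighbours < 3, not yet.
  Jo: 1 of 2 neighbours ≥ 1, votes yes.
  Lee: 1 of 1 neighbours ≥ 1, votes yes.
Round 5 — checking thresholds:
  Ben: 1 of 2 neighbours < 2, not yet.
  Cal: 1 of 3 neighbours < 3, not yet.
  Pia: 1 of 1 neighbours ≥ 1, votes yes.
Round 6 — no new yes votes; cascade stops.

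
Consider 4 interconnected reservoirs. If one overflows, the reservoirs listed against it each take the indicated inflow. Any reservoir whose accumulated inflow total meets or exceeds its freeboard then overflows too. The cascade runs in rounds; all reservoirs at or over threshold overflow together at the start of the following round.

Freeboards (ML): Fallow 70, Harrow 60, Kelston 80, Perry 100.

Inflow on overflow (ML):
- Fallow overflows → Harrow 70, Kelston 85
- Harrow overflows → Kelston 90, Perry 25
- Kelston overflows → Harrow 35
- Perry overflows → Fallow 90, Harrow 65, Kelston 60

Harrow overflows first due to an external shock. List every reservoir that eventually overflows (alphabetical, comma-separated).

Harrow, Kelston

Round 1 — Harrow overflows (initial).
  Kelston: +90 → 90 ≥ 80
  Perry: +25 → 25 < 100
Round 2 — Kelston overflows.
No further overflows.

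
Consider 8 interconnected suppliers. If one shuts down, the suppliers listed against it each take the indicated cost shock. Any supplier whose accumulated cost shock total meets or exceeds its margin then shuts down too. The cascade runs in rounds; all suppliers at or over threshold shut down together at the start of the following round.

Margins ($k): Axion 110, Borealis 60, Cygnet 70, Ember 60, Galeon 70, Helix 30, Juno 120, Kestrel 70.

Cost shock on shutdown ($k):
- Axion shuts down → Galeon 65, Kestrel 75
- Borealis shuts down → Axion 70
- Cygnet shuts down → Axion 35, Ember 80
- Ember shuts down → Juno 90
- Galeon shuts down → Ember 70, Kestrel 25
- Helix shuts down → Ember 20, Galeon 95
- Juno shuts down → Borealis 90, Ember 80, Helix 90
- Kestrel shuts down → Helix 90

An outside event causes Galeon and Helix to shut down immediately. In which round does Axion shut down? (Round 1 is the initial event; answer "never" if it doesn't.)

never

Round 1 — Galeon, Helix shut down (initial).
  Ember: +70+20 → 90 ≥ 60
  Kestrel: +25 → 25 < 70
Round 2 — Ember shuts down.
  Juno: +90 → 90 < 120
No further shutdowns.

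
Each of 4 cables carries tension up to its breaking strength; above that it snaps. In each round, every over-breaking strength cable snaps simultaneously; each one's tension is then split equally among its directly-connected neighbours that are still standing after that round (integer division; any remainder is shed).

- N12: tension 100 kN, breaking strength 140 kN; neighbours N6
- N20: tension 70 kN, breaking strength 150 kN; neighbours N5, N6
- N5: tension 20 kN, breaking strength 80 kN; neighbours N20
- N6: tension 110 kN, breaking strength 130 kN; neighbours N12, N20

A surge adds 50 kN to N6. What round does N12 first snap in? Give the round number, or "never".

Round 1 — N6 at 160 > 130. N6 snaps.
  N6 sheds 160 kN to N12, N20: 80 each.
    N12: 100+80 = 180 > 140
    N20: 70+80 = 150 ≤ 150
Round 2 — N12 snaps.
  N12 sheds 180 kN: no online neighbours, lost.
No further breaks.

2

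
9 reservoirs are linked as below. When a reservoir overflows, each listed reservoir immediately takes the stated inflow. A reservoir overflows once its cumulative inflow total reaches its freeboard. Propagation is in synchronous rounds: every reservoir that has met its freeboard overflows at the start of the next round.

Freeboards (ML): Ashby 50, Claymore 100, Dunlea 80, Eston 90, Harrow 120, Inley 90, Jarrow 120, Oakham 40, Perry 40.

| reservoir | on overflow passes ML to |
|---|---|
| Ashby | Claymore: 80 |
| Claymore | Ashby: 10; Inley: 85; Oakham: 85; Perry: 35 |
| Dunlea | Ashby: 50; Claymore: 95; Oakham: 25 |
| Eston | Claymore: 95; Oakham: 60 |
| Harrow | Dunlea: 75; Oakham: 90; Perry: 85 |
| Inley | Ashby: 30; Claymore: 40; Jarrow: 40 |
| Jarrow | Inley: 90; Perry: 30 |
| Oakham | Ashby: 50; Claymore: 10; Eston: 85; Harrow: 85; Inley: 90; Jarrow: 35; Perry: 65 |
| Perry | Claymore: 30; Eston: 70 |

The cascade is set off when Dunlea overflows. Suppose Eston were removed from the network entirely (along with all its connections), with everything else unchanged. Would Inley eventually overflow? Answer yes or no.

yes

With Eston removed:
Round 1 — Dunlea overflows (initial).
  Ashby: +50 → 50 ≥ 50
  Claymore: +95 → 95 < 100
  Oakham: +25 → 25 < 40
Round 2 — Ashby overflows.
  Claymore: +80 → 175 ≥ 100
Round 3 — Claymore overflows.
  Inley: +85 → 85 < 90
  Oakham: +85 → 110 ≥ 40
  Perry: +35 → 35 < 40
Round 4 — Oakham overflows.
  Harrow: +85 → 85 < 120
  Inley: +90 → 175 ≥ 90
  Jarrow: +35 → 35 < 120
  Perry: +65 → 100 ≥ 40
Round 5 — Inley, Perry overflow.
  Jarrow: +40 → 75 < 120
No further overflows.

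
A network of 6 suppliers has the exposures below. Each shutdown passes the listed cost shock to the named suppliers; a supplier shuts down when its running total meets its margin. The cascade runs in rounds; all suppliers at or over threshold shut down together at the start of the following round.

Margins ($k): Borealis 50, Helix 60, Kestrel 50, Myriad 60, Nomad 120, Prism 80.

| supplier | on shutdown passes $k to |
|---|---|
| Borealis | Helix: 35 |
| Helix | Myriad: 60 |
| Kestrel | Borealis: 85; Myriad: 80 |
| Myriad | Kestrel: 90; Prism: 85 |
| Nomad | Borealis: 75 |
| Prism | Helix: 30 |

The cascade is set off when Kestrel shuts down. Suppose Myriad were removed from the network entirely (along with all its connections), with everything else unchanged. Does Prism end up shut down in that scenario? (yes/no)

With Myriad removed:
Round 1 — Kestrel shuts down (initial).
  Borealis: +85 → 85 ≥ 50
Round 2 — Borealis shuts down.
  Helix: +35 → 35 < 60
No further shutdowns.

no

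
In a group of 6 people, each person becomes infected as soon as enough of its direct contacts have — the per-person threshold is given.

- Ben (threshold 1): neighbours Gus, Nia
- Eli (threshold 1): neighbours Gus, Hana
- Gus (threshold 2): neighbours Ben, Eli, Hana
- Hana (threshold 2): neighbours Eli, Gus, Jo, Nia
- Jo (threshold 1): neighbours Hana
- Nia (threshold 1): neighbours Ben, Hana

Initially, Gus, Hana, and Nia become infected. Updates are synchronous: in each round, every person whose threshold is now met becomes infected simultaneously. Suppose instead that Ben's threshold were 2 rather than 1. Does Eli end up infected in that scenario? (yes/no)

With Ben's threshold at 2:
Round 1 — Gus, Hana, Nia become infected (initial).
Round 2 — checking thresholds:
  Ben: 2 of 2 neighbours ≥ 2, becomes infected.
  Eli: 2 of 2 neighbours ≥ 1, becomes infected.
  Jo: 1 of 1 neighbours ≥ 1, becomes infected.
Round 3 — no new infections; cascade stops.

yes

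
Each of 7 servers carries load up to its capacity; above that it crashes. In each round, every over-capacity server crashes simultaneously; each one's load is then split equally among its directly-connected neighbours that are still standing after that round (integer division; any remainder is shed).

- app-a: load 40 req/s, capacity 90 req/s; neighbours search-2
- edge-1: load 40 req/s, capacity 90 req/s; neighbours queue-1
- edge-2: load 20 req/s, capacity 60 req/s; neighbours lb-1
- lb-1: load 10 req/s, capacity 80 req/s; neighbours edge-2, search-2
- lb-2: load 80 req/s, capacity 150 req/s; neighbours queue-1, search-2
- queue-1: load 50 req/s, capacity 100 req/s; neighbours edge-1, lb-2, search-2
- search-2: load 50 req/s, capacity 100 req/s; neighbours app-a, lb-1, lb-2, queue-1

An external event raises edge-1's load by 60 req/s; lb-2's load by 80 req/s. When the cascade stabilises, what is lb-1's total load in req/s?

Round 1 — edge-1 at 100 > 90; lb-2 at 160 > 150. edge-1, lb-2 crash.
  edge-1 sheds 100 req/s to queue-1: 100 each.
    queue-1: 50+100 = 150 > 100
  lb-2 sheds 160 req/s to queue-1, search-2: 80 each.
    queue-1: 150+80 = 230 > 100
    search-2: 50+80 = 130 > 100
Round 2 — queue-1, search-2 crash.
  queue-1 sheds 230 req/s: no online neighbours, lost.
  search-2 sheds 130 req/s to app-a, lb-1: 65 each.
    app-a: 40+65 = 105 > 90
    lb-1: 10+65 = 75 ≤ 80
Round 3 — app-a crashes.
  app-a sheds 105 req/s: no online neighbours, lost.
No further crashes.

75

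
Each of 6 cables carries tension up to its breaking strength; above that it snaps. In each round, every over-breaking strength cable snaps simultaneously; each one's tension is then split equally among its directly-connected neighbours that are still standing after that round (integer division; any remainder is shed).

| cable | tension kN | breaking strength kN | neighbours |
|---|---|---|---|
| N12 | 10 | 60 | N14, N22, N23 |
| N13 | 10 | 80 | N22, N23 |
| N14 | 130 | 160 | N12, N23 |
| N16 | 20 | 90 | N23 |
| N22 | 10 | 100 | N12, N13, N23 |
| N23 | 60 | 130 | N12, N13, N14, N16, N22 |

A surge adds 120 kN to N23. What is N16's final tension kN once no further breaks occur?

Round 1 — N23 at 180 > 130. N23 snaps.
  N23 sheds 180 kN to N12, N13, N14, N16, N22: 36 each.
    N12: 10+36 = 46 ≤ 60
    N13: 10+36 = 46 ≤ 80
    N14: 130+36 = 166 > 160
    N16: 20+36 = 56 ≤ 90
    N22: 10+36 = 46 ≤ 100
Round 2 — N14 snaps.
  N14 sheds 166 kN to N12: 166 each.
    N12: 46+166 = 212 > 60
Round 3 — N12 snaps.
  N12 sheds 212 kN to N22: 212 each.
    N22: 46+212 = 258 > 100
Round 4 — N22 snaps.
  N22 sheds 258 kN to N13: 258 each.
    N13: 46+258 = 304 > 80
Round 5 — N13 snaps.
  N13 sheds 304 kN: no online neighbours, lost.
No further breaks.

56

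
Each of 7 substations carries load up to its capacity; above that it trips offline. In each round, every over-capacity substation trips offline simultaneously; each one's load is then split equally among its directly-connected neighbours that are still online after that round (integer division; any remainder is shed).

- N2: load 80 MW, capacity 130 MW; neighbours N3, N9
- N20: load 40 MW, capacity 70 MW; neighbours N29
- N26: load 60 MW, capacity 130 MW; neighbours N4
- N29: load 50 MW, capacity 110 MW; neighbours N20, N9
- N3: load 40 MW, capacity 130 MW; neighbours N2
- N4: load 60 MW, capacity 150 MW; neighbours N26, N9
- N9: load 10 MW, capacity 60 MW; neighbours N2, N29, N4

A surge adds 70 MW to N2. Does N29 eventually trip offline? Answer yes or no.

Round 1 — N2 at 150 > 130. N2 trips offline.
  N2 sheds 150 MW to N3, N9: 75 each.
    N3: 40+75 = 115 ≤ 130
    N9: 10+75 = 85 > 60
Round 2 — N9 trips offline.
  N9 sheds 85 MW to N29, N4: 42 each (1 lost).
    N29: 50+42 = 92 ≤ 110
    N4: 60+42 = 102 ≤ 150
No further trips.

no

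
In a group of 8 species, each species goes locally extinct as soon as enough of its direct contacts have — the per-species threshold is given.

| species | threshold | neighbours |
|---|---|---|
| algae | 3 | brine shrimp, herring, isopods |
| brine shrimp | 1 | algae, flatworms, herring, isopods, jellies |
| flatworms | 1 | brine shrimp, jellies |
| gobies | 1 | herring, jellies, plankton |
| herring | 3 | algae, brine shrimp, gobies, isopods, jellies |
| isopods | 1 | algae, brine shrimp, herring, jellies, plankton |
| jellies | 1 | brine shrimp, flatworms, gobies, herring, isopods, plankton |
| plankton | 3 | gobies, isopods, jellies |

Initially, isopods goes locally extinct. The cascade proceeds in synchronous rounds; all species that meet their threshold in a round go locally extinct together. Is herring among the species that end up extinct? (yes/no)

Round 1 — isopods goes locally extinct (initial).
Round 2 — checking thresholds:
  algae: 1 of 3 neighbours < 3, below threshold.
  brine shrimp: 1 of 5 neighbours ≥ 1, goes locally extinct.
  herring: 1 of 5 neighbours < 3, below threshold.
  jellies: 1 of 6 neighbours ≥ 1, goes locally extinct.
  plankton: 1 of 3 neighbours < 3, below threshold.
Round 3 — checking thresholds:
  algae: 2 of 3 neighbours < 3, below threshold.
  flatworms: 2 of 2 neighbours ≥ 1, goes locally extinct.
  gobies: 1 of 3 neighbours ≥ 1, goes locally extinct.
  herring: 3 of 5 neighbours ≥ 3, goes locally extinct.
  plankton: 2 of 3 neighbours < 3, below threshold.
Round 4 — checking thresholds:
  algae: 3 of 3 neighbours ≥ 3, goes locally extinct.
  plankton: 3 of 3 neighbours ≥ 3, goes locally extinct.
Round 5 — no new extinctions; cascade stops.

yes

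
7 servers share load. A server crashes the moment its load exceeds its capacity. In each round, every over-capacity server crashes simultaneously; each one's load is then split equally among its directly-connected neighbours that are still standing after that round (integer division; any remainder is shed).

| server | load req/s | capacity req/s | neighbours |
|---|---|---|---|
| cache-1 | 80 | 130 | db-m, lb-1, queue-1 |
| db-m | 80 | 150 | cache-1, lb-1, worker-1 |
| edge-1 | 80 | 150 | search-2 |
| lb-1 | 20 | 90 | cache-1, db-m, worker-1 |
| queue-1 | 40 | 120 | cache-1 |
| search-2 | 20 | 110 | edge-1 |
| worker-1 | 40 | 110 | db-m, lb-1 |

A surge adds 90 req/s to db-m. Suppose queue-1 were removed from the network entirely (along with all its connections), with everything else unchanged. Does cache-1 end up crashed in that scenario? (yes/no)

yes

With queue-1 removed:
Round 1 — db-m at 170 > 150. db-m crashes.
  db-m sheds 170 req/s to cache-1, lb-1, worker-1: 56 each (2 lost).
    cache-1: 80+56 = 136 > 130
    lb-1: 20+56 = 76 ≤ 90
    worker-1: 40+56 = 96 ≤ 110
Round 2 — cache-1 crashes.
  cache-1 sheds 136 req/s to lb-1: 136 each.
    lb-1: 76+136 = 212 > 90
Round 3 — lb-1 crashes.
  lb-1 sheds 212 req/s to worker-1: 212 each.
    worker-1: 96+212 = 308 > 110
Round 4 — worker-1 crashes.
  worker-1 sheds 308 req/s: no online neighbours, lost.
No further crashes.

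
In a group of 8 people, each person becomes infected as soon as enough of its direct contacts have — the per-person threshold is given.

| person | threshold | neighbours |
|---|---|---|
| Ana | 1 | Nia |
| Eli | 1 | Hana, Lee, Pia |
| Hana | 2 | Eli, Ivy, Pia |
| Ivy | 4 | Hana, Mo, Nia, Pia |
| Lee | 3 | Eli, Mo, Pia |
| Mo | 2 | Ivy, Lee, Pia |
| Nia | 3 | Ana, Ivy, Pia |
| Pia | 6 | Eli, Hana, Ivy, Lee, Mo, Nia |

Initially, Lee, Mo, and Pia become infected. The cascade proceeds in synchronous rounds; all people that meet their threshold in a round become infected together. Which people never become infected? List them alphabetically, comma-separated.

Ana, Ivy, Nia

Round 1 — Lee, Mo, Pia become infected (initial).
Round 2 — checking thresholds:
  Eli: 2 of 3 neighbours ≥ 1, becomes infected.
  Hana: 1 of 3 neighbours < 2, below threshold.
  Ivy: 2 of 4 neighbours < 4, below threshold.
  Nia: 1 of 3 neighbours < 3, below threshold.
Round 3 — checking thresholds:
  Hana: 2 of 3 neighbours ≥ 2, becomes infected.
  Ivy: 2 of 4 neighbours < 4, below threshold.
  Nia: 1 of 3 neighbours < 3, below threshold.
Round 4 — no new infections; cascade stops.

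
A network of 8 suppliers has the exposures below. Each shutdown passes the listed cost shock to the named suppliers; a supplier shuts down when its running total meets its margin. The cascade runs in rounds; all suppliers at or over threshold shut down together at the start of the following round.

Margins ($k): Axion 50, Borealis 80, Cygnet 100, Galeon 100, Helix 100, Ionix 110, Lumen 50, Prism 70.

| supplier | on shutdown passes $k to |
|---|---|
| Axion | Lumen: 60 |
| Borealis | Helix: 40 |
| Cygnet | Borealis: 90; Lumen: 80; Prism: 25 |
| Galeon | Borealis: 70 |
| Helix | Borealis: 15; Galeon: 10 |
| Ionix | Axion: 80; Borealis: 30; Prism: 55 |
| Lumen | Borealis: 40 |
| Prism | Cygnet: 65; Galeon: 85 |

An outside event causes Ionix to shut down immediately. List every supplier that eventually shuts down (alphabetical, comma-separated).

Round 1 — Ionix shuts down (initial).
  Axion: +80 → 80 ≥ 50
  Borealis: +30 → 30 < 80
  Prism: +55 → 55 < 70
Round 2 — Axion shuts down.
  Lumen: +60 → 60 ≥ 50
Round 3 — Lumen shuts down.
  Borealis: +40 → 70 < 80
No further shutdowns.

Axion, Ionix, Lumen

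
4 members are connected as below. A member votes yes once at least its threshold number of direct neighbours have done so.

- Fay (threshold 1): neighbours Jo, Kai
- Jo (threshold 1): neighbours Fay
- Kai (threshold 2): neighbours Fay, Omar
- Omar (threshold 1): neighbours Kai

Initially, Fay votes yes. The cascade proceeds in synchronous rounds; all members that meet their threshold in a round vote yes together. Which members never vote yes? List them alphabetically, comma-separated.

Round 1 — Fay votes yes (initial).
Round 2 — checking thresholds:
  Jo: 1 of 1 neighbours ≥ 1, votes yes.
  Kai: 1 of 2 neighbours < 2, holds.
Round 3 — no new yes votes; cascade stops.

Kai, Omar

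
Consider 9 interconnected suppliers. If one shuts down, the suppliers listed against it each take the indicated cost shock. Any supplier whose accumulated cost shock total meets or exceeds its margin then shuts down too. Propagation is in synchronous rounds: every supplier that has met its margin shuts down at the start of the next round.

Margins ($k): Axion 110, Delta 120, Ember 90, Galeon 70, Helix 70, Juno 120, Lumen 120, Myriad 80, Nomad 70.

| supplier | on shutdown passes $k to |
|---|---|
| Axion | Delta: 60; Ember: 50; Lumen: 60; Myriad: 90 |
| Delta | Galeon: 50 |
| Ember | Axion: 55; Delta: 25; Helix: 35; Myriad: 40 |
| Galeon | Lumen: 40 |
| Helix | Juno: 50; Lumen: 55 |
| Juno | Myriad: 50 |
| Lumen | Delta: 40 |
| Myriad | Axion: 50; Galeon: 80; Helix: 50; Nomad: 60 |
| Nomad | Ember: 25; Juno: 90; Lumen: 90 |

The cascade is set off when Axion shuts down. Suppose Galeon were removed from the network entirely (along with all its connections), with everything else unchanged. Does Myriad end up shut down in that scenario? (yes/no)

yes

With Galeon removed:
Round 1 — Axion shuts down (initial).
  Delta: +60 → 60 < 120
  Ember: +50 → 50 < 90
  Lumen: +60 → 60 < 120
  Myriad: +90 → 90 ≥ 80
Round 2 — Myriad shuts down.
  Helix: +50 → 50 < 70
  Nomad: +60 → 60 < 70
No further shutdowns.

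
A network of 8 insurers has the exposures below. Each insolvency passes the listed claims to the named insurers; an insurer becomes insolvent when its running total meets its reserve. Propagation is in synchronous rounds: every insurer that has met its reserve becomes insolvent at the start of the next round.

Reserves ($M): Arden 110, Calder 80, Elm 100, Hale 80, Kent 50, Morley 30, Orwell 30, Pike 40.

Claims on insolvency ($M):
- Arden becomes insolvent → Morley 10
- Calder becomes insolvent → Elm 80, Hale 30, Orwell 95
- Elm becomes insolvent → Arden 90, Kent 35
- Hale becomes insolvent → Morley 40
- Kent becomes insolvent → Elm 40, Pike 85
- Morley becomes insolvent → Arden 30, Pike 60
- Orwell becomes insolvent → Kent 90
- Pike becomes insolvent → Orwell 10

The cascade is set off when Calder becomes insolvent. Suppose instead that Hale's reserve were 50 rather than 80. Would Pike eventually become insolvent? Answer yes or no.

With Hale's reserve at 50:
Round 1 — Calder becomes insolvent (initial).
  Elm: +80 → 80 < 100
  Hale: +30 → 30 < 50
  Orwell: +95 → 95 ≥ 30
Round 2 — Orwell becomes insolvent.
  Kent: +90 → 90 ≥ 50
Round 3 — Kent becomes insolvent.
  Elm: +40 → 120 ≥ 100
  Pike: +85 → 85 ≥ 40
Round 4 — Elm, Pike become insolvent.
  Arden: +90 → 90 < 110
No further insolvencies.

yes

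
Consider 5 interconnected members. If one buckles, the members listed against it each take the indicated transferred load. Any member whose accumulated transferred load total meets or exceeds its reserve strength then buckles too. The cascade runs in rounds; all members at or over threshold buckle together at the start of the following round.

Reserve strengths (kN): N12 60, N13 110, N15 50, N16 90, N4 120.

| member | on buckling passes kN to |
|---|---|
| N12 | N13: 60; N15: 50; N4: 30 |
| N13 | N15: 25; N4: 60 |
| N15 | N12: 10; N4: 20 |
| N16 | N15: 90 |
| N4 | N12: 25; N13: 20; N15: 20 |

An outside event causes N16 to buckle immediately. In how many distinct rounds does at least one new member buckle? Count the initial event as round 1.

2

Round 1 — N16 buckles (initial).
  N15: +90 → 90 ≥ 50
Round 2 — N15 buckles.
  N12: +10 → 10 < 60
  N4: +20 → 20 < 120
No further bucklings.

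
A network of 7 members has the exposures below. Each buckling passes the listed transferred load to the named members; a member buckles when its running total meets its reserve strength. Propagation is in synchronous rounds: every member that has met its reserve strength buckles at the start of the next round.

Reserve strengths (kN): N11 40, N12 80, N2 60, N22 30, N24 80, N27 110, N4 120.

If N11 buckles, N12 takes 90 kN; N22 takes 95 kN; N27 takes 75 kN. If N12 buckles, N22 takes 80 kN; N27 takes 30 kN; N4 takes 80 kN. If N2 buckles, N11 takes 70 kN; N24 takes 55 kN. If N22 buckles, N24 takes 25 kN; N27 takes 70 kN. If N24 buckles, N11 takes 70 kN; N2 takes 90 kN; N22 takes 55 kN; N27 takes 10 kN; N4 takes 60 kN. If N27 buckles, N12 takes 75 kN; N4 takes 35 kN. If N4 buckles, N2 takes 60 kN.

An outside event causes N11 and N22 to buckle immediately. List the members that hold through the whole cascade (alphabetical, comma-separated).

Round 1 — N11, N22 buckle (initial).
  N12: +90 → 90 ≥ 80
  N24: +25 → 25 < 80
  N27: +75+70 → 145 ≥ 110
Round 2 — N12, N27 buckle.
  N4: +80+35 → 115 < 120
No further bucklings.

N2, N24, N4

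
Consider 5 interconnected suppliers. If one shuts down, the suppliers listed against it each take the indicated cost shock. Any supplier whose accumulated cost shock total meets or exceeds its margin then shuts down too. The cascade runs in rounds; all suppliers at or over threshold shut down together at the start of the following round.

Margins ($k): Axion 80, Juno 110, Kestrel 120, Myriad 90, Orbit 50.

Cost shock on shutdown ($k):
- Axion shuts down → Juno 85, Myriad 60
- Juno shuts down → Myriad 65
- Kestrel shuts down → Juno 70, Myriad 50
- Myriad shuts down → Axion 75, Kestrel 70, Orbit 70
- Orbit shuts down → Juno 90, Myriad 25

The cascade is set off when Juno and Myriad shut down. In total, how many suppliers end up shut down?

3

Round 1 — Juno, Myriad shut down (initial).
  Axion: +75 → 75 < 80
  Kestrel: +70 → 70 < 120
  Orbit: +70 → 70 ≥ 50
Round 2 — Orbit shuts down.
No further shutdowns.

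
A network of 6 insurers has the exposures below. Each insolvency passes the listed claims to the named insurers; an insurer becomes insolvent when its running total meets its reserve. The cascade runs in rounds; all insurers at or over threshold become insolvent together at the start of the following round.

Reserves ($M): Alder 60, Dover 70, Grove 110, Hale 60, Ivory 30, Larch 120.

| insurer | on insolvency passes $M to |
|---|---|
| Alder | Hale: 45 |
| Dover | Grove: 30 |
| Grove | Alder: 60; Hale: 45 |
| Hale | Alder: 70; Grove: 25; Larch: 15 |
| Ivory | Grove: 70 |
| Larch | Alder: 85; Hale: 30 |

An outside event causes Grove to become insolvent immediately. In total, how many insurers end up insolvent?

3

Round 1 — Grove becomes insolvent (initial).
  Alder: +60 → 60 ≥ 60
  Hale: +45 → 45 < 60
Round 2 — Alder becomes insolvent.
  Hale: +45 → 90 ≥ 60
Round 3 — Hale becomes insolvent.
  Larch: +15 → 15 < 120
No further insolvencies.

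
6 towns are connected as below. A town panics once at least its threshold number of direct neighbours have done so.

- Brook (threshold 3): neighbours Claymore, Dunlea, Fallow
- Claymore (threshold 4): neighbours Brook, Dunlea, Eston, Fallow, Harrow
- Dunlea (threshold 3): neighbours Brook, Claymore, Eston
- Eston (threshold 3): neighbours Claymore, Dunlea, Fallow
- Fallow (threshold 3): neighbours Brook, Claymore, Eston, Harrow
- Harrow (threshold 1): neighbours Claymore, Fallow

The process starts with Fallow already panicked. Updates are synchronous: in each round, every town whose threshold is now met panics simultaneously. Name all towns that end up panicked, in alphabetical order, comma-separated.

Fallow, Harrow

Round 1 — Fallow panics (initial).
Round 2 — checking thresholds:
  Brook: 1 of 3 neighbours < 3, below threshold.
  Claymore: 1 of 5 neighbours < 4, below threshold.
  Eston: 1 of 3 neighbours < 3, below threshold.
  Harrow: 1 of 2 neighbours ≥ 1, panics.
Round 3 — no new panics; cascade stops.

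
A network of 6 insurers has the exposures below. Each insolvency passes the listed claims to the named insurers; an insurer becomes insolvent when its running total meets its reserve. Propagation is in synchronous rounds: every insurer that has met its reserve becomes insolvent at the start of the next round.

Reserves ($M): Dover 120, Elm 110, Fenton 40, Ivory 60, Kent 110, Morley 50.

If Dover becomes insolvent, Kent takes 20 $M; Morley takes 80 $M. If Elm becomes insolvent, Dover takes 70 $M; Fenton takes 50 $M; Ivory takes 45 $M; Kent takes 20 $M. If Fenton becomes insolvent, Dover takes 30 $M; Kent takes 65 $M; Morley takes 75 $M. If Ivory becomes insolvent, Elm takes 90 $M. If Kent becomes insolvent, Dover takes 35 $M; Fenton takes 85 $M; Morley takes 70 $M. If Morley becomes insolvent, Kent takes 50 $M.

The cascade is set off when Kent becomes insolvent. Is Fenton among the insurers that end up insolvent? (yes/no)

Round 1 — Kent becomes insolvent (initial).
  Dover: +35 → 35 < 120
  Fenton: +85 → 85 ≥ 40
  Morley: +70 → 70 ≥ 50
Round 2 — Fenton, Morley become insolvent.
  Dover: +30 → 65 < 120
No further insolvencies.

yes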